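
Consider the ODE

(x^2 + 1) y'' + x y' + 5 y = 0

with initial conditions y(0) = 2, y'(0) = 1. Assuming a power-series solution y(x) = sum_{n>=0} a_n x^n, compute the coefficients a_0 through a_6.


Ansatz: y(x) = sum_{n>=0} a_n x^n, so y'(x) = sum_{n>=1} n a_n x^(n-1) and y''(x) = sum_{n>=2} n(n-1) a_n x^(n-2).
Substitute into P(x) y'' + Q(x) y' + R(x) y = 0 with P(x) = x^2 + 1, Q(x) = x, R(x) = 5, and match powers of x.
Initial conditions: a_0 = 2, a_1 = 1.
Setting the coefficient of each power of x to zero and solving order by order (substituting the coefficients already found):
  x^0: 2 a_2 + 5 a_0 = 0  ->  2 a_2 = -5 a_0 = -10  ->  a_2 = -5
  x^1: 6 a_3 + 6 a_1 = 0  ->  6 a_3 = -6 a_1 = -6  ->  a_3 = -1
  x^2: 12 a_4 + 9 a_2 = 0  ->  12 a_4 = -9 a_2 = 45  ->  a_4 = 15/4
  x^3: 20 a_5 + 14 a_3 = 0  ->  20 a_5 = -14 a_3 = 14  ->  a_5 = 7/10
  x^4: 30 a_6 + 21 a_4 = 0  ->  30 a_6 = -21 a_4 = -315/4  ->  a_6 = -21/8
Truncated series: y(x) = 2 + x - 5 x^2 - x^3 + (15/4) x^4 + (7/10) x^5 - (21/8) x^6 + O(x^7).

a_0 = 2; a_1 = 1; a_2 = -5; a_3 = -1; a_4 = 15/4; a_5 = 7/10; a_6 = -21/8


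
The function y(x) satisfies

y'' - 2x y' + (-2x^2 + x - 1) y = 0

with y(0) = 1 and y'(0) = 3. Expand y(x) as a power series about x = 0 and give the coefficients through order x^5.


Ansatz: y(x) = sum_{n>=0} a_n x^n, so y'(x) = sum_{n>=1} n a_n x^(n-1) and y''(x) = sum_{n>=2} n(n-1) a_n x^(n-2).
Substitute into P(x) y'' + Q(x) y' + R(x) y = 0 with P(x) = 1, Q(x) = -2x, R(x) = -2x^2 + x - 1, and match powers of x.
Initial conditions: a_0 = 1, a_1 = 3.
Setting the coefficient of each power of x to zero and solving order by order (substituting the coefficients already found):
  x^0: 2 a_2 - a_0 = 0  ->  2 a_2 = a_0 = 1  ->  a_2 = 1/2
  x^1: 6 a_3 - 3 a_1 + a_0 = 0  ->  6 a_3 = 3 a_1 - a_0 = 8  ->  a_3 = 4/3
  x^2: 12 a_4 - 5 a_2 + a_1 - 2 a_0 = 0  ->  12 a_4 = 5 a_2 - a_1 + 2 a_0 = 3/2  ->  a_4 = 1/8
  x^3: 20 a_5 - 7 a_3 + a_2 - 2 a_1 = 0  ->  20 a_5 = 7 a_3 - a_2 + 2 a_1 = 89/6  ->  a_5 = 89/120
Truncated series: y(x) = 1 + 3 x + (1/2) x^2 + (4/3) x^3 + (1/8) x^4 + (89/120) x^5 + O(x^6).

a_0 = 1; a_1 = 3; a_2 = 1/2; a_3 = 4/3; a_4 = 1/8; a_5 = 89/120


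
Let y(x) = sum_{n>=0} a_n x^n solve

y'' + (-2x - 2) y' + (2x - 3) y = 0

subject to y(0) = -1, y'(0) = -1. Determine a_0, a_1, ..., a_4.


Ansatz: y(x) = sum_{n>=0} a_n x^n, so y'(x) = sum_{n>=1} n a_n x^(n-1) and y''(x) = sum_{n>=2} n(n-1) a_n x^(n-2).
Substitute into P(x) y'' + Q(x) y' + R(x) y = 0 with P(x) = 1, Q(x) = -2x - 2, R(x) = 2x - 3, and match powers of x.
Initial conditions: a_0 = -1, a_1 = -1.
Setting the coefficient of each power of x to zero and solving order by order (substituting the coefficients already found):
  x^0: 2 a_2 - 2 a_1 - 3 a_0 = 0  ->  2 a_2 = 2 a_1 + 3 a_0 = -5  ->  a_2 = -5/2
  x^1: 6 a_3 - 4 a_2 - 5 a_1 + 2 a_0 = 0  ->  6 a_3 = 4 a_2 + 5 a_1 - 2 a_0 = -13  ->  a_3 = -13/6
  x^2: 12 a_4 - 6 a_3 - 7 a_2 + 2 a_1 = 0  ->  12 a_4 = 6 a_3 + 7 a_2 - 2 a_1 = -57/2  ->  a_4 = -19/8
Truncated series: y(x) = -1 - x - (5/2) x^2 - (13/6) x^3 - (19/8) x^4 + O(x^5).

a_0 = -1; a_1 = -1; a_2 = -5/2; a_3 = -13/6; a_4 = -19/8


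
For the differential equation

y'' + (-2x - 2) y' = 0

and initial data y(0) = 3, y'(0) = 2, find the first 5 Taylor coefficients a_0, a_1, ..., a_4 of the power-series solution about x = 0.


Ansatz: y(x) = sum_{n>=0} a_n x^n, so y'(x) = sum_{n>=1} n a_n x^(n-1) and y''(x) = sum_{n>=2} n(n-1) a_n x^(n-2).
Substitute into P(x) y'' + Q(x) y' + R(x) y = 0 with P(x) = 1, Q(x) = -2x - 2, R(x) = 0, and match powers of x.
Initial conditions: a_0 = 3, a_1 = 2.
Setting the coefficient of each power of x to zero and solving order by order (substituting the coefficients already found):
  x^0: 2 a_2 - 2 a_1 = 0  ->  2 a_2 = 2 a_1 = 4  ->  a_2 = 2
  x^1: 6 a_3 - 4 a_2 - 2 a_1 = 0  ->  6 a_3 = 4 a_2 + 2 a_1 = 12  ->  a_3 = 2
  x^2: 12 a_4 - 6 a_3 - 4 a_2 = 0  ->  12 a_4 = 6 a_3 + 4 a_2 = 20  ->  a_4 = 5/3
Truncated series: y(x) = 3 + 2 x + 2 x^2 + 2 x^3 + (5/3) x^4 + O(x^5).

a_0 = 3; a_1 = 2; a_2 = 2; a_3 = 2; a_4 = 5/3


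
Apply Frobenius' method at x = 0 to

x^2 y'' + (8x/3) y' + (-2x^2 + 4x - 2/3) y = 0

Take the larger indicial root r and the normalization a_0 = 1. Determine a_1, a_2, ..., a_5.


Write in Frobenius form y'' + (p(x)/x) y' + (q(x)/x^2) y = 0:
  p(x) = 8/3,  q(x) = -2x^2 + 4x - 2/3.
Indicial equation: r(r-1) + (8/3) r + (-2/3) = 0 -> roots r_1 = 1/3, r_2 = -2.
Take r = r_1 = 1/3. Let y(x) = x^r sum_{n>=0} a_n x^n with a_0 = 1.
Substitute y = x^r sum a_n x^n and match x^{r+n}. The recurrence is
  D(n) a_n + 4 a_{n-1} - 2 a_{n-2} = 0,  where D(n) = (r+n)(r+n-1) + (8/3)(r+n) + (-2/3).
  a_n = [-4 a_{n-1} + 2 a_{n-2}] / D(n).
Since the indicial polynomial factors as (r - r_1)(r - r_2), D(n) = (r_1 + n - r_1)(r_1 + n - r_2) = n(n + 7/3).
Evaluating step by step (a_0 = 1):
  n = 1: D(1) = 1(1 + 7/3) = 10/3; numerator = -4(1) = -4; a_1 = (-4)/(10/3) = -6/5
  n = 2: D(2) = 2(2 + 7/3) = 26/3; numerator = -4(-6/5) + 2(1) = 34/5; a_2 = (34/5)/(26/3) = 51/65
  n = 3: D(3) = 3(3 + 7/3) = 16; numerator = -4(51/65) + 2(-6/5) = -72/13; a_3 = (-72/13)/(16) = -9/26
  n = 4: D(4) = 4(4 + 7/3) = 76/3; numerator = -4(-9/26) + 2(51/65) = 192/65; a_4 = (192/65)/(76/3) = 144/1235
  n = 5: D(5) = 5(5 + 7/3) = 110/3; numerator = -4(144/1235) + 2(-9/26) = -1431/1235; a_5 = (-1431/1235)/(110/3) = -4293/135850

r = 1/3; a_0 = 1; a_1 = -6/5; a_2 = 51/65; a_3 = -9/26; a_4 = 144/1235; a_5 = -4293/135850


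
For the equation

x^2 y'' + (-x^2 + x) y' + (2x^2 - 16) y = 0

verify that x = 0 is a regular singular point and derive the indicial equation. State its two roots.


Divide by x^2 to reach normal form y'' + P_1(x) y' + P_2(x) y = 0 with P_1(x) = -1 + 1/x and P_2(x) = 2 - 16/x^2.
x = 0 is a singular point because the y'-coefficient -1 + 1/x has a pole at x = 0 and the y-coefficient 2 - 16/x^2 has a pole at x = 0.
It is a regular singular point because x P_1(x) = p(x) = 1 - x and x^2 P_2(x) = q(x) = 2x^2 - 16 are polynomials, hence analytic at x = 0.
p(0) = 1,  q(0) = -16.
Indicial equation: r(r-1) + p(0) r + q(0) = 0, i.e. r^2 + (p(0) - 1) r + q(0) = 0, i.e. r^2 - 16 = 0.
Discriminant: (0)^2 - 4(-16) = 64, so r = (0 ± 8)/2.
Solving: r_1 = 4, r_2 = -4.

indicial: r^2 - 16 = 0; roots r_1 = 4, r_2 = -4


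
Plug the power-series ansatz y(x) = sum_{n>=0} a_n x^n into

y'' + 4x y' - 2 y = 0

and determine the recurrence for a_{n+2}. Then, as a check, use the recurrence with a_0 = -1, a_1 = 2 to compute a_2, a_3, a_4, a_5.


Substitute y = sum_n a_n x^n.
y''(x) has coefficient (n+2)(n+1) a_{n+2} at x^n;
4 x y'(x) has coefficient 4 n a_n at x^n (shift);
-2 y(x) has coefficient -2 a_n at x^n.
Matching x^n: (n+2)(n+1) a_{n+2} + (4n - 2) a_n = 0.
Thus a_{n+2} = (-4n + 2) / ((n+1)(n+2)) * a_n.

Check with a_0 = -1, a_1 = 2 (apply the recurrence for n = 0, 1, 2, 3): a_0 = -1, a_1 = 2, a_2 = -1, a_3 = -2/3, a_4 = 1/2, a_5 = 1/3.

a_(n+2) = (-4n + 2) / ((n+1)(n+2)) * a_n; check: a_0 = -1, a_1 = 2, a_2 = -1, a_3 = -2/3, a_4 = 1/2, a_5 = 1/3


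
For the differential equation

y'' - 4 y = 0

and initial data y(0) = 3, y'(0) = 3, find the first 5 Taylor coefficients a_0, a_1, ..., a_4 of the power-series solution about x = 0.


Ansatz: y(x) = sum_{n>=0} a_n x^n, so y'(x) = sum_{n>=1} n a_n x^(n-1) and y''(x) = sum_{n>=2} n(n-1) a_n x^(n-2).
Substitute into P(x) y'' + Q(x) y' + R(x) y = 0 with P(x) = 1, Q(x) = 0, R(x) = -4, and match powers of x.
Initial conditions: a_0 = 3, a_1 = 3.
Setting the coefficient of each power of x to zero and solving order by order (substituting the coefficients already found):
  x^0: 2 a_2 - 4 a_0 = 0  ->  2 a_2 = 4 a_0 = 12  ->  a_2 = 6
  x^1: 6 a_3 - 4 a_1 = 0  ->  6 a_3 = 4 a_1 = 12  ->  a_3 = 2
  x^2: 12 a_4 - 4 a_2 = 0  ->  12 a_4 = 4 a_2 = 24  ->  a_4 = 2
Truncated series: y(x) = 3 + 3 x + 6 x^2 + 2 x^3 + 2 x^4 + O(x^5).

a_0 = 3; a_1 = 3; a_2 = 6; a_3 = 2; a_4 = 2


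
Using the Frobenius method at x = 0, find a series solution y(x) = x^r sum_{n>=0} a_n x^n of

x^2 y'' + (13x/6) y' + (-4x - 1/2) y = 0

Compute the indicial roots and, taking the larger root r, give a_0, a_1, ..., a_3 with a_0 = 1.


Write in Frobenius form y'' + (p(x)/x) y' + (q(x)/x^2) y = 0:
  p(x) = 13/6,  q(x) = -4x - 1/2.
Indicial equation: r(r-1) + (13/6) r + (-1/2) = 0 -> roots r_1 = 1/3, r_2 = -3/2.
Take r = r_1 = 1/3. Let y(x) = x^r sum_{n>=0} a_n x^n with a_0 = 1.
Substitute y = x^r sum a_n x^n and match x^{r+n}. The recurrence is
  D(n) a_n - 4 a_{n-1} = 0,  where D(n) = (r+n)(r+n-1) + (13/6)(r+n) + (-1/2).
  a_n = 4 / D(n) * a_{n-1}.
Since the indicial polynomial factors as (r - r_1)(r - r_2), D(n) = (r_1 + n - r_1)(r_1 + n - r_2) = n(n + 11/6).
Evaluating step by step (a_0 = 1):
  n = 1: D(1) = 1(1 + 11/6) = 17/6; numerator = 4(1) = 4; a_1 = (4)/(17/6) = 24/17
  n = 2: D(2) = 2(2 + 11/6) = 23/3; numerator = 4(24/17) = 96/17; a_2 = (96/17)/(23/3) = 288/391
  n = 3: D(3) = 3(3 + 11/6) = 29/2; numerator = 4(288/391) = 1152/391; a_3 = (1152/391)/(29/2) = 2304/11339

r = 1/3; a_0 = 1; a_1 = 24/17; a_2 = 288/391; a_3 = 2304/11339


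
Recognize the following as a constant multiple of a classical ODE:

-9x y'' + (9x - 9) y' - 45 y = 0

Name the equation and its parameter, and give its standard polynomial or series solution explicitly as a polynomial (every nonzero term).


All three coefficients share the factor -9; dividing through by -9 gives  x y'' + (1 - x) y' + 5 y = 0.
This matches the Laguerre equation x y'' + (1 - x) y' + n y = 0 with n = 5; the polynomial solution is L_5(x).
With y = sum_k a_k x^k, matching x^k gives (k+1)k a_{k+1} + (k+1) a_{k+1} - k a_k + n a_k = 0, i.e. (k+1)^2 a_{k+1} = (k - n) a_k = (k - 5) a_k. The right side vanishes at k = 5, so the series terminates at degree 5.
Standard normalization L_n(0) = 1 gives a_0 = 1. Work upward with a_{k+1} = (k - 5) a_k / (k+1)^2:
  a_1 = (0 - 5)(1) / 1^2 = -5/1 = -5
  a_2 = (1 - 5)(-5) / 2^2 = 20/4 = 5
  a_3 = (2 - 5)(5) / 3^2 = -15/9 = -5/3
  a_4 = (3 - 5)(-5/3) / 4^2 = (10/3)/16 = 5/24
  a_5 = (4 - 5)(5/24) / 5^2 = (-5/24)/25 = -1/120
Hence L_5(x) = -x^5/120 + 5 x^4/24 - 5 x^3/3 + 5 x^2 - 5 x + 1.

L_5(x); series = -x^5/120 + 5 x^4/24 - 5 x^3/3 + 5 x^2 - 5 x + 1


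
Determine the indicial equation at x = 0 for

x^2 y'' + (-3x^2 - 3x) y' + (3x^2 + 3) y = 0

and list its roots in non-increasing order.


Divide by x^2 to reach normal form y'' + P_1(x) y' + P_2(x) y = 0 with P_1(x) = -3 - 3/x and P_2(x) = 3 + 3/x^2.
x = 0 is a singular point because the y'-coefficient -3 - 3/x has a pole at x = 0 and the y-coefficient 3 + 3/x^2 has a pole at x = 0.
It is a regular singular point because x P_1(x) = p(x) = -3x - 3 and x^2 P_2(x) = q(x) = 3x^2 + 3 are polynomials, hence analytic at x = 0.
p(0) = -3,  q(0) = 3.
Indicial equation: r(r-1) + p(0) r + q(0) = 0, i.e. r^2 + (p(0) - 1) r + q(0) = 0, i.e. r^2 - 4 r + 3 = 0.
Discriminant: (-4)^2 - 4(3) = 4, so r = (4 ± 2)/2.
Solving: r_1 = 3, r_2 = 1.

indicial: r^2 - 4 r + 3 = 0; roots r_1 = 3, r_2 = 1


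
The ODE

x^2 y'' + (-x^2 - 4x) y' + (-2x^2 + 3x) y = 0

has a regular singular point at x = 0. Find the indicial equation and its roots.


Divide by x^2 to reach normal form y'' + P_1(x) y' + P_2(x) y = 0 with P_1(x) = -1 - 4/x and P_2(x) = -2 + 3/x.
x = 0 is a singular point because the y'-coefficient -1 - 4/x has a pole at x = 0 and the y-coefficient -2 + 3/x has a pole at x = 0.
It is a regular singular point because x P_1(x) = p(x) = -x - 4 and x^2 P_2(x) = q(x) = -2x^2 + 3x are polynomials, hence analytic at x = 0.
p(0) = -4,  q(0) = 0.
Indicial equation: r(r-1) + p(0) r + q(0) = 0, i.e. r^2 + (p(0) - 1) r + q(0) = 0, i.e. r^2 - 5 r = 0.
Discriminant: (-5)^2 - 4(0) = 25, so r = (5 ± 5)/2.
Solving: r_1 = 5, r_2 = 0.

indicial: r^2 - 5 r = 0; roots r_1 = 5, r_2 = 0


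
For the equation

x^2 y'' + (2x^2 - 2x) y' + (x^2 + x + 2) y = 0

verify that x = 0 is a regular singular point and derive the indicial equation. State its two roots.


Divide by x^2 to reach normal form y'' + P_1(x) y' + P_2(x) y = 0 with P_1(x) = 2 - 2/x and P_2(x) = 1 + 1/x + 2/x^2.
x = 0 is a singular point because the y'-coefficient 2 - 2/x has a pole at x = 0 and the y-coefficient 1 + 1/x + 2/x^2 has a pole at x = 0.
It is a regular singular point because x P_1(x) = p(x) = 2x - 2 and x^2 P_2(x) = q(x) = x^2 + x + 2 are polynomials, hence analytic at x = 0.
p(0) = -2,  q(0) = 2.
Indicial equation: r(r-1) + p(0) r + q(0) = 0, i.e. r^2 + (p(0) - 1) r + q(0) = 0, i.e. r^2 - 3 r + 2 = 0.
Discriminant: (-3)^2 - 4(2) = 1, so r = (3 ± 1)/2.
Solving: r_1 = 2, r_2 = 1.

indicial: r^2 - 3 r + 2 = 0; roots r_1 = 2, r_2 = 1


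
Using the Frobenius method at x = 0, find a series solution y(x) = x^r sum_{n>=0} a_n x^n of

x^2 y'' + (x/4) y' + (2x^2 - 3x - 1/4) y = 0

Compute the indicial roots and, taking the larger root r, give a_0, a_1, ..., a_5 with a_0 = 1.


Write in Frobenius form y'' + (p(x)/x) y' + (q(x)/x^2) y = 0:
  p(x) = 1/4,  q(x) = 2x^2 - 3x - 1/4.
Indicial equation: r(r-1) + (1/4) r + (-1/4) = 0 -> roots r_1 = 1, r_2 = -1/4.
Take r = r_1 = 1. Let y(x) = x^r sum_{n>=0} a_n x^n with a_0 = 1.
Substitute y = x^r sum a_n x^n and match x^{r+n}. The recurrence is
  D(n) a_n - 3 a_{n-1} + 2 a_{n-2} = 0,  where D(n) = (r+n)(r+n-1) + (1/4)(r+n) + (-1/4).
  a_n = [3 a_{n-1} - 2 a_{n-2}] / D(n).
Since the indicial polynomial factors as (r - r_1)(r - r_2), D(n) = (r_1 + n - r_1)(r_1 + n - r_2) = n(n + 5/4).
Evaluating step by step (a_0 = 1):
  n = 1: D(1) = 1(1 + 5/4) = 9/4; numerator = 3(1) = 3; a_1 = (3)/(9/4) = 4/3
  n = 2: D(2) = 2(2 + 5/4) = 13/2; numerator = 3(4/3) - 2(1) = 2; a_2 = (2)/(13/2) = 4/13
  n = 3: D(3) = 3(3 + 5/4) = 51/4; numerator = 3(4/13) - 2(4/3) = -68/39; a_3 = (-68/39)/(51/4) = -16/117
  n = 4: D(4) = 4(4 + 5/4) = 21; numerator = 3(-16/117) - 2(4/13) = -40/39; a_4 = (-40/39)/(21) = -40/819
  n = 5: D(5) = 5(5 + 5/4) = 125/4; numerator = 3(-40/819) - 2(-16/117) = 8/63; a_5 = (8/63)/(125/4) = 32/7875

r = 1; a_0 = 1; a_1 = 4/3; a_2 = 4/13; a_3 = -16/117; a_4 = -40/819; a_5 = 32/7875


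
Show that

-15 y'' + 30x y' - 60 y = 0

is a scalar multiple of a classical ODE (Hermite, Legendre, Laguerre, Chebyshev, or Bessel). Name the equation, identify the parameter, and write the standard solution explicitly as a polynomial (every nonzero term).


All three coefficients share the factor -15; dividing through by -15 gives  y'' - 2x y' + 4 y = 0.
This matches the Hermite equation y'' - 2x y' + 2n y = 0 with 2n = 4, so n = 2; the polynomial solution is H_2(x).
With y = sum_k a_k x^k, matching x^k gives (k+2)(k+1) a_{k+2} = 2(k - n) a_k = 2(k - 2) a_k. The right side vanishes at k = 2, so the series with the parity of 2 terminates at degree 2.
Standard normalization: leading coefficient of H_n is 2^n, so a_2 = 2^2 = 4. Work downward with a_k = (k+1)(k+2) a_{k+2} / (2(k - n)):
  a_0 = (1)(2)(4) / (2(0 - 2)) = 8/(-4) = -2
Hence H_2(x) = 4 x^2 - 2.

H_2(x); series = 4 x^2 - 2


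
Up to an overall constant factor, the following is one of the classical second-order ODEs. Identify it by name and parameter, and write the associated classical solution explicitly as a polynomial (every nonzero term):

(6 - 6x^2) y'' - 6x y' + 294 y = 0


All three coefficients share the factor 6; dividing through by 6 gives  (1 - x^2) y'' - x y' + 49 y = 0.
This matches the Chebyshev equation (1 - x^2) y'' - x y' + n^2 y = 0 (note the -x y' term, not -2x y') with n^2 = 49, so n = 7; the polynomial solution is T_7(x).
With y = sum_k a_k x^k, matching x^k gives (k+2)(k+1) a_{k+2} = (k^2 - n^2) a_k = (k - 7)(k + 7) a_k. The right side vanishes at k = 7, so the series with the parity of 7 terminates at degree 7.
Standard normalization: leading coefficient of T_n is 2^(n-1), so a_7 = 2^6 = 64. Work downward with a_k = (k+1)(k+2) a_{k+2} / ((k - 7)(k + 7)):
  a_5 = (6)(7)(64) / ((5 - 7)(5 + 7)) = 2688/(-24) = -112
  a_3 = (4)(5)(-112) / ((3 - 7)(3 + 7)) = -2240/(-40) = 56
  a_1 = (2)(3)(56) / ((1 - 7)(1 + 7)) = 336/(-48) = -7
Hence T_7(x) = 64 x^7 - 112 x^5 + 56 x^3 - 7 x.

T_7(x); series = 64 x^7 - 112 x^5 + 56 x^3 - 7 x


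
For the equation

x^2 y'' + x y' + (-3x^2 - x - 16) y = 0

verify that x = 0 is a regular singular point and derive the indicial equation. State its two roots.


Divide by x^2 to reach normal form y'' + P_1(x) y' + P_2(x) y = 0 with P_1(x) = 1/x and P_2(x) = -3 - 1/x - 16/x^2.
x = 0 is a singular point because the y'-coefficient 1/x has a pole at x = 0 and the y-coefficient -3 - 1/x - 16/x^2 has a pole at x = 0.
It is a regular singular point because x P_1(x) = p(x) = 1 and x^2 P_2(x) = q(x) = -3x^2 - x - 16 are polynomials, hence analytic at x = 0.
p(0) = 1,  q(0) = -16.
Indicial equation: r(r-1) + p(0) r + q(0) = 0, i.e. r^2 + (p(0) - 1) r + q(0) = 0, i.e. r^2 - 16 = 0.
Discriminant: (0)^2 - 4(-16) = 64, so r = (0 ± 8)/2.
Solving: r_1 = 4, r_2 = -4.

indicial: r^2 - 16 = 0; roots r_1 = 4, r_2 = -4


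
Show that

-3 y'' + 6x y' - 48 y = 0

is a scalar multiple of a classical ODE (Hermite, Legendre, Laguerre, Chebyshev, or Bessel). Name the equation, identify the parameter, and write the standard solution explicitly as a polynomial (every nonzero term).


All three coefficients share the factor -3; dividing through by -3 gives  y'' - 2x y' + 16 y = 0.
This matches the Hermite equation y'' - 2x y' + 2n y = 0 with 2n = 16, so n = 8; the polynomial solution is H_8(x).
With y = sum_k a_k x^k, matching x^k gives (k+2)(k+1) a_{k+2} = 2(k - n) a_k = 2(k - 8) a_k. The right side vanishes at k = 8, so the series with the parity of 8 terminates at degree 8.
Standard normalization: leading coefficient of H_n is 2^n, so a_8 = 2^8 = 256. Work downward with a_k = (k+1)(k+2) a_{k+2} / (2(k - n)):
  a_6 = (7)(8)(256) / (2(6 - 8)) = 14336/(-4) = -3584
  a_4 = (5)(6)(-3584) / (2(4 - 8)) = -107520/(-8) = 13440
  a_2 = (3)(4)(13440) / (2(2 - 8)) = 161280/(-12) = -13440
  a_0 = (1)(2)(-13440) / (2(0 - 8)) = -26880/(-16) = 1680
Hence H_8(x) = 256 x^8 - 3584 x^6 + 13440 x^4 - 13440 x^2 + 1680.

H_8(x); series = 256 x^8 - 3584 x^6 + 13440 x^4 - 13440 x^2 + 1680


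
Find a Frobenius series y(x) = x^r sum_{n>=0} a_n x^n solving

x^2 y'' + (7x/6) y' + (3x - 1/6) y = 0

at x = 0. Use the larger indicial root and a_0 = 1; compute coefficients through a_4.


Write in Frobenius form y'' + (p(x)/x) y' + (q(x)/x^2) y = 0:
  p(x) = 7/6,  q(x) = 3x - 1/6.
Indicial equation: r(r-1) + (7/6) r + (-1/6) = 0 -> roots r_1 = 1/3, r_2 = -1/2.
Take r = r_1 = 1/3. Let y(x) = x^r sum_{n>=0} a_n x^n with a_0 = 1.
Substitute y = x^r sum a_n x^n and match x^{r+n}. The recurrence is
  D(n) a_n + 3 a_{n-1} = 0,  where D(n) = (r+n)(r+n-1) + (7/6)(r+n) + (-1/6).
  a_n = -3 / D(n) * a_{n-1}.
Since the indicial polynomial factors as (r - r_1)(r - r_2), D(n) = (r_1 + n - r_1)(r_1 + n - r_2) = n(n + 5/6).
Evaluating step by step (a_0 = 1):
  n = 1: D(1) = 1(1 + 5/6) = 11/6; numerator = -3(1) = -3; a_1 = (-3)/(11/6) = -18/11
  n = 2: D(2) = 2(2 + 5/6) = 17/3; numerator = -3(-18/11) = 54/11; a_2 = (54/11)/(17/3) = 162/187
  n = 3: D(3) = 3(3 + 5/6) = 23/2; numerator = -3(162/187) = -486/187; a_3 = (-486/187)/(23/2) = -972/4301
  n = 4: D(4) = 4(4 + 5/6) = 58/3; numerator = -3(-972/4301) = 2916/4301; a_4 = (2916/4301)/(58/3) = 4374/124729

r = 1/3; a_0 = 1; a_1 = -18/11; a_2 = 162/187; a_3 = -972/4301; a_4 = 4374/124729


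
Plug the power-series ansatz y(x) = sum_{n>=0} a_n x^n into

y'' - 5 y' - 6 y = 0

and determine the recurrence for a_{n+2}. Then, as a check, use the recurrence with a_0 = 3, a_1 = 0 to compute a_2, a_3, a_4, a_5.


Substitute y = sum_n a_n x^n.
y''(x) has coefficient (n+2)(n+1) a_{n+2} at x^n;
-5 y'(x) has coefficient -5 (n+1) a_{n+1} at x^n;
-6 y(x) has coefficient -6 a_n at x^n.
Matching x^n: (n+2)(n+1) a_{n+2} - 5 (n+1) a_{n+1} - 6 a_n = 0.
Thus a_{n+2} = [5 (n+1) a_{n+1} + 6 a_n] / ((n+1)(n+2)).

Check with a_0 = 3, a_1 = 0 (apply the recurrence for n = 0, 1, 2, 3): a_0 = 3, a_1 = 0, a_2 = 9, a_3 = 15, a_4 = 93/4, a_5 = 111/4.

a_(n+2) = [5 (n+1) a_(n+1) + 6 a_n] / ((n+1)(n+2)); check: a_0 = 3, a_1 = 0, a_2 = 9, a_3 = 15, a_4 = 93/4, a_5 = 111/4


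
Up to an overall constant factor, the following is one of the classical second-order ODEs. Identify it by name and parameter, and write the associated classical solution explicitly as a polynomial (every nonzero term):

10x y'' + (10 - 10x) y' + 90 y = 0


All three coefficients share the factor 10; dividing through by 10 gives  x y'' + (1 - x) y' + 9 y = 0.
This matches the Laguerre equation x y'' + (1 - x) y' + n y = 0 with n = 9; the polynomial solution is L_9(x).
With y = sum_k a_k x^k, matching x^k gives (k+1)k a_{k+1} + (k+1) a_{k+1} - k a_k + n a_k = 0, i.e. (k+1)^2 a_{k+1} = (k - n) a_k = (k - 9) a_k. The right side vanishes at k = 9, so the series terminates at degree 9.
Standard normalization L_n(0) = 1 gives a_0 = 1. Work upward with a_{k+1} = (k - 9) a_k / (k+1)^2:
  a_1 = (0 - 9)(1) / 1^2 = -9/1 = -9
  a_2 = (1 - 9)(-9) / 2^2 = 72/4 = 18
  a_3 = (2 - 9)(18) / 3^2 = -126/9 = -14
  a_4 = (3 - 9)(-14) / 4^2 = 84/16 = 21/4
  a_5 = (4 - 9)(21/4) / 5^2 = (-105/4)/25 = -21/20
  a_6 = (5 - 9)(-21/20) / 6^2 = (21/5)/36 = 7/60
  a_7 = (6 - 9)(7/60) / 7^2 = (-7/20)/49 = -1/140
  a_8 = (7 - 9)(-1/140) / 8^2 = (1/70)/64 = 1/4480
  a_9 = (8 - 9)(1/4480) / 9^2 = (-1/4480)/81 = -1/362880
Hence L_9(x) = -x^9/362880 + x^8/4480 - x^7/140 + 7 x^6/60 - 21 x^5/20 + 21 x^4/4 - 14 x^3 + 18 x^2 - 9 x + 1.

L_9(x); series = -x^9/362880 + x^8/4480 - x^7/140 + 7 x^6/60 - 21 x^5/20 + 21 x^4/4 - 14 x^3 + 18 x^2 - 9 x + 1


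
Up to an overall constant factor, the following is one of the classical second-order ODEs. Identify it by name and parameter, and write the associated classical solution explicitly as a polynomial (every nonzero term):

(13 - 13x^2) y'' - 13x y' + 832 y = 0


All three coefficients share the factor 13; dividing through by 13 gives  (1 - x^2) y'' - x y' + 64 y = 0.
This matches the Chebyshev equation (1 - x^2) y'' - x y' + n^2 y = 0 (note the -x y' term, not -2x y') with n^2 = 64, so n = 8; the polynomial solution is T_8(x).
With y = sum_k a_k x^k, matching x^k gives (k+2)(k+1) a_{k+2} = (k^2 - n^2) a_k = (k - 8)(k + 8) a_k. The right side vanishes at k = 8, so the series with the parity of 8 terminates at degree 8.
Standard normalization: leading coefficient of T_n is 2^(n-1), so a_8 = 2^7 = 128. Work downward with a_k = (k+1)(k+2) a_{k+2} / ((k - 8)(k + 8)):
  a_6 = (7)(8)(128) / ((6 - 8)(6 + 8)) = 7168/(-28) = -256
  a_4 = (5)(6)(-256) / ((4 - 8)(4 + 8)) = -7680/(-48) = 160
  a_2 = (3)(4)(160) / ((2 - 8)(2 + 8)) = 1920/(-60) = -32
  a_0 = (1)(2)(-32) / ((0 - 8)(0 + 8)) = -64/(-64) = 1
Hence T_8(x) = 128 x^8 - 256 x^6 + 160 x^4 - 32 x^2 + 1.

T_8(x); series = 128 x^8 - 256 x^6 + 160 x^4 - 32 x^2 + 1


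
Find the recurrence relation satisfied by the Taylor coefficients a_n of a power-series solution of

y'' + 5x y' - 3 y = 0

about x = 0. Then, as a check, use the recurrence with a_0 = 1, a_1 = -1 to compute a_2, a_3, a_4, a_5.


Substitute y = sum_n a_n x^n.
y''(x) has coefficient (n+2)(n+1) a_{n+2} at x^n;
5 x y'(x) has coefficient 5 n a_n at x^n (shift);
-3 y(x) has coefficient -3 a_n at x^n.
Matching x^n: (n+2)(n+1) a_{n+2} + (5n - 3) a_n = 0.
Thus a_{n+2} = (-5n + 3) / ((n+1)(n+2)) * a_n.

Check with a_0 = 1, a_1 = -1 (apply the recurrence for n = 0, 1, 2, 3): a_0 = 1, a_1 = -1, a_2 = 3/2, a_3 = 1/3, a_4 = -7/8, a_5 = -1/5.

a_(n+2) = (-5n + 3) / ((n+1)(n+2)) * a_n; check: a_0 = 1, a_1 = -1, a_2 = 3/2, a_3 = 1/3, a_4 = -7/8, a_5 = -1/5


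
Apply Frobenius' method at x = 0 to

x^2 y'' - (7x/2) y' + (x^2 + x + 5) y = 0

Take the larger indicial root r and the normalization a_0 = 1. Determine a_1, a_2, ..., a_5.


Write in Frobenius form y'' + (p(x)/x) y' + (q(x)/x^2) y = 0:
  p(x) = -7/2,  q(x) = x^2 + x + 5.
Indicial equation: r(r-1) + (-7/2) r + (5) = 0 -> roots r_1 = 5/2, r_2 = 2.
Take r = r_1 = 5/2. Let y(x) = x^r sum_{n>=0} a_n x^n with a_0 = 1.
Substitute y = x^r sum a_n x^n and match x^{r+n}. The recurrence is
  D(n) a_n + 1 a_{n-1} + 1 a_{n-2} = 0,  where D(n) = (r+n)(r+n-1) + (-7/2)(r+n) + (5).
  a_n = [-1 a_{n-1} - 1 a_{n-2}] / D(n).
Since the indicial polynomial factors as (r - r_1)(r - r_2), D(n) = (r_1 + n - r_1)(r_1 + n - r_2) = n(n + 1/2).
Evaluating step by step (a_0 = 1):
  n = 1: D(1) = 1(1 + 1/2) = 3/2; numerator = -1(1) = -1; a_1 = (-1)/(3/2) = -2/3
  n = 2: D(2) = 2(2 + 1/2) = 5; numerator = -1(-2/3) - 1(1) = -1/3; a_2 = (-1/3)/(5) = -1/15
  n = 3: D(3) = 3(3 + 1/2) = 21/2; numerator = -1(-1/15) - 1(-2/3) = 11/15; a_3 = (11/15)/(21/2) = 22/315
  n = 4: D(4) = 4(4 + 1/2) = 18; numerator = -1(22/315) - 1(-1/15) = -1/315; a_4 = (-1/315)/(18) = -1/5670
  n = 5: D(5) = 5(5 + 1/2) = 55/2; numerator = -1(-1/5670) - 1(22/315) = -79/1134; a_5 = (-79/1134)/(55/2) = -79/31185

r = 5/2; a_0 = 1; a_1 = -2/3; a_2 = -1/15; a_3 = 22/315; a_4 = -1/5670; a_5 = -79/31185


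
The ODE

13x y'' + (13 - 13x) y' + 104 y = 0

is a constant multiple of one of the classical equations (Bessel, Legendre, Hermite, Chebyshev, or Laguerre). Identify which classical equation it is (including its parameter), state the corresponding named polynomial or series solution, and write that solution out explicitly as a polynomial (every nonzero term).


All three coefficients share the factor 13; dividing through by 13 gives  x y'' + (1 - x) y' + 8 y = 0.
This matches the Laguerre equation x y'' + (1 - x) y' + n y = 0 with n = 8; the polynomial solution is L_8(x).
With y = sum_k a_k x^k, matching x^k gives (k+1)k a_{k+1} + (k+1) a_{k+1} - k a_k + n a_k = 0, i.e. (k+1)^2 a_{k+1} = (k - n) a_k = (k - 8) a_k. The right side vanishes at k = 8, so the series terminates at degree 8.
Standard normalization L_n(0) = 1 gives a_0 = 1. Work upward with a_{k+1} = (k - 8) a_k / (k+1)^2:
  a_1 = (0 - 8)(1) / 1^2 = -8/1 = -8
  a_2 = (1 - 8)(-8) / 2^2 = 56/4 = 14
  a_3 = (2 - 8)(14) / 3^2 = -84/9 = -28/3
  a_4 = (3 - 8)(-28/3) / 4^2 = (140/3)/16 = 35/12
  a_5 = (4 - 8)(35/12) / 5^2 = (-35/3)/25 = -7/15
  a_6 = (5 - 8)(-7/15) / 6^2 = (7/5)/36 = 7/180
  a_7 = (6 - 8)(7/180) / 7^2 = (-7/90)/49 = -1/630
  a_8 = (7 - 8)(-1/630) / 8^2 = (1/630)/64 = 1/40320
Hence L_8(x) = x^8/40320 - x^7/630 + 7 x^6/180 - 7 x^5/15 + 35 x^4/12 - 28 x^3/3 + 14 x^2 - 8 x + 1.

L_8(x); series = x^8/40320 - x^7/630 + 7 x^6/180 - 7 x^5/15 + 35 x^4/12 - 28 x^3/3 + 14 x^2 - 8 x + 1


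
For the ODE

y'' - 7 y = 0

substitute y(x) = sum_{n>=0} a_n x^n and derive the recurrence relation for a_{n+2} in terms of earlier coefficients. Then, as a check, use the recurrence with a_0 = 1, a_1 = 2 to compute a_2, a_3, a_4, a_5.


Substitute y = sum_n a_n x^n into y'' + (const) y = 0.
y''(x) = sum_{n>=0} (n+2)(n+1) a_{n+2} x^n.
The ODE becomes sum_n [(n+2)(n+1) a_{n+2} - 7 a_n] x^n = 0.
Setting each coefficient to zero gives the recurrence:
  (n+2)(n+1) a_{n+2} - 7 a_n = 0,
  a_{n+2} = 7 / ((n+1)(n+2)) a_n.

Check with a_0 = 1, a_1 = 2 (apply the recurrence for n = 0, 1, 2, 3): a_0 = 1, a_1 = 2, a_2 = 7/2, a_3 = 7/3, a_4 = 49/24, a_5 = 49/60.

a_{n+2} = 7/((n+1)(n+2)) * a_n; check: a_0 = 1, a_1 = 2, a_2 = 7/2, a_3 = 7/3, a_4 = 49/24, a_5 = 49/60


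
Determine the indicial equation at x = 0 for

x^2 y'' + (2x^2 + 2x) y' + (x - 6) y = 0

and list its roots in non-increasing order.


Divide by x^2 to reach normal form y'' + P_1(x) y' + P_2(x) y = 0 with P_1(x) = 2 + 2/x and P_2(x) = 1/x - 6/x^2.
x = 0 is a singular point because the y'-coefficient 2 + 2/x has a pole at x = 0 and the y-coefficient 1/x - 6/x^2 has a pole at x = 0.
It is a regular singular point because x P_1(x) = p(x) = 2x + 2 and x^2 P_2(x) = q(x) = x - 6 are polynomials, hence analytic at x = 0.
p(0) = 2,  q(0) = -6.
Indicial equation: r(r-1) + p(0) r + q(0) = 0, i.e. r^2 + (p(0) - 1) r + q(0) = 0, i.e. r^2 + 1 r - 6 = 0.
Discriminant: (1)^2 - 4(-6) = 25, so r = (-1 ± 5)/2.
Solving: r_1 = 2, r_2 = -3.

indicial: r^2 + 1 r - 6 = 0; roots r_1 = 2, r_2 = -3


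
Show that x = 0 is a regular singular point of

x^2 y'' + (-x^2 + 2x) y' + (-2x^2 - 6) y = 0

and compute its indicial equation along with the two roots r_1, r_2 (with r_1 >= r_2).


Divide by x^2 to reach normal form y'' + P_1(x) y' + P_2(x) y = 0 with P_1(x) = -1 + 2/x and P_2(x) = -2 - 6/x^2.
x = 0 is a singular point because the y'-coefficient -1 + 2/x has a pole at x = 0 and the y-coefficient -2 - 6/x^2 has a pole at x = 0.
It is a regular singular point because x P_1(x) = p(x) = 2 - x and x^2 P_2(x) = q(x) = -2x^2 - 6 are polynomials, hence analytic at x = 0.
p(0) = 2,  q(0) = -6.
Indicial equation: r(r-1) + p(0) r + q(0) = 0, i.e. r^2 + (p(0) - 1) r + q(0) = 0, i.e. r^2 + 1 r - 6 = 0.
Discriminant: (1)^2 - 4(-6) = 25, so r = (-1 ± 5)/2.
Solving: r_1 = 2, r_2 = -3.

indicial: r^2 + 1 r - 6 = 0; roots r_1 = 2, r_2 = -3


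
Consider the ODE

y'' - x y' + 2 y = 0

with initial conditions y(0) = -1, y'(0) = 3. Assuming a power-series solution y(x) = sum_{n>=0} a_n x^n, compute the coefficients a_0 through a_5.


Ansatz: y(x) = sum_{n>=0} a_n x^n, so y'(x) = sum_{n>=1} n a_n x^(n-1) and y''(x) = sum_{n>=2} n(n-1) a_n x^(n-2).
Substitute into P(x) y'' + Q(x) y' + R(x) y = 0 with P(x) = 1, Q(x) = -x, R(x) = 2, and match powers of x.
Initial conditions: a_0 = -1, a_1 = 3.
Setting the coefficient of each power of x to zero and solving order by order (substituting the coefficients already found):
  x^0: 2 a_2 + 2 a_0 = 0  ->  2 a_2 = -2 a_0 = 2  ->  a_2 = 1
  x^1: 6 a_3 + a_1 = 0  ->  6 a_3 = -a_1 = -3  ->  a_3 = -1/2
  x^2: 12 a_4 = 0  ->  a_4 = 0
  x^3: 20 a_5 - a_3 = 0  ->  20 a_5 = a_3 = -1/2  ->  a_5 = -1/40
Truncated series: y(x) = -1 + 3 x + x^2 - (1/2) x^3 - (1/40) x^5 + O(x^6).

a_0 = -1; a_1 = 3; a_2 = 1; a_3 = -1/2; a_4 = 0; a_5 = -1/40


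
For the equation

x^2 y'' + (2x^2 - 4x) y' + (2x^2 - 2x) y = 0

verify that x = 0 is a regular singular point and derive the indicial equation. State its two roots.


Divide by x^2 to reach normal form y'' + P_1(x) y' + P_2(x) y = 0 with P_1(x) = 2 - 4/x and P_2(x) = 2 - 2/x.
x = 0 is a singular point because the y'-coefficient 2 - 4/x has a pole at x = 0 and the y-coefficient 2 - 2/x has a pole at x = 0.
It is a regular singular point because x P_1(x) = p(x) = 2x - 4 and x^2 P_2(x) = q(x) = 2x^2 - 2x are polynomials, hence analytic at x = 0.
p(0) = -4,  q(0) = 0.
Indicial equation: r(r-1) + p(0) r + q(0) = 0, i.e. r^2 + (p(0) - 1) r + q(0) = 0, i.e. r^2 - 5 r = 0.
Discriminant: (-5)^2 - 4(0) = 25, so r = (5 ± 5)/2.
Solving: r_1 = 5, r_2 = 0.

indicial: r^2 - 5 r = 0; roots r_1 = 5, r_2 = 0


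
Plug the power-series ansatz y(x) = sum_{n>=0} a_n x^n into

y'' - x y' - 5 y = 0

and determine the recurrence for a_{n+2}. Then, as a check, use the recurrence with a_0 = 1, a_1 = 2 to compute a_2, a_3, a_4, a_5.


Substitute y = sum_n a_n x^n.
y''(x) has coefficient (n+2)(n+1) a_{n+2} at x^n;
-x y'(x) has coefficient -n a_n at x^n (shift);
-5 y(x) has coefficient -5 a_n at x^n.
Matching x^n: (n+2)(n+1) a_{n+2} + (-n - 5) a_n = 0.
Thus a_{n+2} = (n + 5) / ((n+1)(n+2)) * a_n.

Check with a_0 = 1, a_1 = 2 (apply the recurrence for n = 0, 1, 2, 3): a_0 = 1, a_1 = 2, a_2 = 5/2, a_3 = 2, a_4 = 35/24, a_5 = 4/5.

a_(n+2) = (n + 5) / ((n+1)(n+2)) * a_n; check: a_0 = 1, a_1 = 2, a_2 = 5/2, a_3 = 2, a_4 = 35/24, a_5 = 4/5


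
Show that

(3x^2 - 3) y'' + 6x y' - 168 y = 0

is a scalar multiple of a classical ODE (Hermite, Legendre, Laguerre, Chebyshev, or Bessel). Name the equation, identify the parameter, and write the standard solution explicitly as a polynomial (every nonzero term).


All three coefficients share the factor -3; dividing through by -3 gives  (1 - x^2) y'' - 2x y' + 56 y = 0.
This matches the Legendre equation (1 - x^2) y'' - 2x y' + n(n+1) y = 0 (note the -2x y' term) with n(n+1) = 56, so n = 7; the polynomial solution is P_7(x).
With y = sum_k a_k x^k, matching x^k gives (k+2)(k+1) a_{k+2} = [k(k+1) - n(n+1)] a_k = (k - 7)(k + 8) a_k. The right side vanishes at k = 7, so the series with the parity of 7 terminates at degree 7.
Standard normalization (P_n(1) = 1): leading coefficient (2n)!/(2^n (n!)^2) = 87178291200/(128*25401600) = 429/16, so a_7 = 429/16. Work downward with a_k = (k+1)(k+2) a_{k+2} / ((k - 7)(k + 8)):
  a_5 = (6)(7)(429/16) / ((5 - 7)(5 + 8)) = (9009/8)/(-26) = -693/16
  a_3 = (4)(5)(-693/16) / ((3 - 7)(3 + 8)) = (-3465/4)/(-44) = 315/16
  a_1 = (2)(3)(315/16) / ((1 - 7)(1 + 8)) = (945/8)/(-54) = -35/16
Hence P_7(x) = 429 x^7/16 - 693 x^5/16 + 315 x^3/16 - 35 x/16.

P_7(x); series = 429 x^7/16 - 693 x^5/16 + 315 x^3/16 - 35 x/16


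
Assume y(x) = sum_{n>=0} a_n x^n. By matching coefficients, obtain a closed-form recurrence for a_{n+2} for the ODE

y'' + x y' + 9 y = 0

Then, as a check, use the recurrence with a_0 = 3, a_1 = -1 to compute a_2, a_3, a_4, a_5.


Substitute y = sum_n a_n x^n.
y''(x) has coefficient (n+2)(n+1) a_{n+2} at x^n;
x y'(x) has coefficient n a_n at x^n (shift);
9 y(x) has coefficient 9 a_n at x^n.
Matching x^n: (n+2)(n+1) a_{n+2} + (n + 9) a_n = 0.
Thus a_{n+2} = (-n - 9) / ((n+1)(n+2)) * a_n.

Check with a_0 = 3, a_1 = -1 (apply the recurrence for n = 0, 1, 2, 3): a_0 = 3, a_1 = -1, a_2 = -27/2, a_3 = 5/3, a_4 = 99/8, a_5 = -1.

a_(n+2) = (-n - 9) / ((n+1)(n+2)) * a_n; check: a_0 = 3, a_1 = -1, a_2 = -27/2, a_3 = 5/3, a_4 = 99/8, a_5 = -1


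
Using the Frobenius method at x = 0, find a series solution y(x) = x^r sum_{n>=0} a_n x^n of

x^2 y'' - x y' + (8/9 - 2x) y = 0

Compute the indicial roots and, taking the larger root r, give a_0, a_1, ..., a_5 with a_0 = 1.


Write in Frobenius form y'' + (p(x)/x) y' + (q(x)/x^2) y = 0:
  p(x) = -1,  q(x) = 8/9 - 2x.
Indicial equation: r(r-1) + (-1) r + (8/9) = 0 -> roots r_1 = 4/3, r_2 = 2/3.
Take r = r_1 = 4/3. Let y(x) = x^r sum_{n>=0} a_n x^n with a_0 = 1.
Substitute y = x^r sum a_n x^n and match x^{r+n}. The recurrence is
  D(n) a_n - 2 a_{n-1} = 0,  where D(n) = (r+n)(r+n-1) + (-1)(r+n) + (8/9).
  a_n = 2 / D(n) * a_{n-1}.
Since the indicial polynomial factors as (r - r_1)(r - r_2), D(n) = (r_1 + n - r_1)(r_1 + n - r_2) = n(n + 2/3).
Evaluating step by step (a_0 = 1):
  n = 1: D(1) = 1(1 + 2/3) = 5/3; numerator = 2(1) = 2; a_1 = (2)/(5/3) = 6/5
  n = 2: D(2) = 2(2 + 2/3) = 16/3; numerator = 2(6/5) = 12/5; a_2 = (12/5)/(16/3) = 9/20
  n = 3: D(3) = 3(3 + 2/3) = 11; numerator = 2(9/20) = 9/10; a_3 = (9/10)/(11) = 9/110
  n = 4: D(4) = 4(4 + 2/3) = 56/3; numerator = 2(9/110) = 9/55; a_4 = (9/55)/(56/3) = 27/3080
  n = 5: D(5) = 5(5 + 2/3) = 85/3; numerator = 2(27/3080) = 27/1540; a_5 = (27/1540)/(85/3) = 81/130900

r = 4/3; a_0 = 1; a_1 = 6/5; a_2 = 9/20; a_3 = 9/110; a_4 = 27/3080; a_5 = 81/130900


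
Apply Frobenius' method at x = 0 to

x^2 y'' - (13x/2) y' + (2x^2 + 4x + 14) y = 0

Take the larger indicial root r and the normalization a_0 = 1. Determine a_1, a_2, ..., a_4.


Write in Frobenius form y'' + (p(x)/x) y' + (q(x)/x^2) y = 0:
  p(x) = -13/2,  q(x) = 2x^2 + 4x + 14.
Indicial equation: r(r-1) + (-13/2) r + (14) = 0 -> roots r_1 = 4, r_2 = 7/2.
Take r = r_1 = 4. Let y(x) = x^r sum_{n>=0} a_n x^n with a_0 = 1.
Substitute y = x^r sum a_n x^n and match x^{r+n}. The recurrence is
  D(n) a_n + 4 a_{n-1} + 2 a_{n-2} = 0,  where D(n) = (r+n)(r+n-1) + (-13/2)(r+n) + (14).
  a_n = [-4 a_{n-1} - 2 a_{n-2}] / D(n).
Since the indicial polynomial factors as (r - r_1)(r - r_2), D(n) = (r_1 + n - r_1)(r_1 + n - r_2) = n(n + 1/2).
Evaluating step by step (a_0 = 1):
  n = 1: D(1) = 1(1 + 1/2) = 3/2; numerator = -4(1) = -4; a_1 = (-4)/(3/2) = -8/3
  n = 2: D(2) = 2(2 + 1/2) = 5; numerator = -4(-8/3) - 2(1) = 26/3; a_2 = (26/3)/(5) = 26/15
  n = 3: D(3) = 3(3 + 1/2) = 21/2; numerator = -4(26/15) - 2(-8/3) = -8/5; a_3 = (-8/5)/(21/2) = -16/105
  n = 4: D(4) = 4(4 + 1/2) = 18; numerator = -4(-16/105) - 2(26/15) = -20/7; a_4 = (-20/7)/(18) = -10/63

r = 4; a_0 = 1; a_1 = -8/3; a_2 = 26/15; a_3 = -16/105; a_4 = -10/63


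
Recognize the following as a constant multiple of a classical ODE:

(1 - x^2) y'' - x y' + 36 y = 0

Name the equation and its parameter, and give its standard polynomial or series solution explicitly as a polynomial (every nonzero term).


The equation is already in a standard form:  (1 - x^2) y'' - x y' + 36 y = 0.
This matches the Chebyshev equation (1 - x^2) y'' - x y' + n^2 y = 0 (note the -x y' term, not -2x y') with n^2 = 36, so n = 6; the polynomial solution is T_6(x).
With y = sum_k a_k x^k, matching x^k gives (k+2)(k+1) a_{k+2} = (k^2 - n^2) a_k = (k - 6)(k + 6) a_k. The right side vanishes at k = 6, so the series with the parity of 6 terminates at degree 6.
Standard normalization: leading coefficient of T_n is 2^(n-1), so a_6 = 2^5 = 32. Work downward with a_k = (k+1)(k+2) a_{k+2} / ((k - 6)(k + 6)):
  a_4 = (5)(6)(32) / ((4 - 6)(4 + 6)) = 960/(-20) = -48
  a_2 = (3)(4)(-48) / ((2 - 6)(2 + 6)) = -576/(-32) = 18
  a_0 = (1)(2)(18) / ((0 - 6)(0 + 6)) = 36/(-36) = -1
Hence T_6(x) = 32 x^6 - 48 x^4 + 18 x^2 - 1.

T_6(x); series = 32 x^6 - 48 x^4 + 18 x^2 - 1


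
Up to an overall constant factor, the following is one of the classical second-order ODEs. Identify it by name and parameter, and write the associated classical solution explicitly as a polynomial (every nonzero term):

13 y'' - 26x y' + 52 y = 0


All three coefficients share the factor 13; dividing through by 13 gives  y'' - 2x y' + 4 y = 0.
This matches the Hermite equation y'' - 2x y' + 2n y = 0 with 2n = 4, so n = 2; the polynomial solution is H_2(x).
With y = sum_k a_k x^k, matching x^k gives (k+2)(k+1) a_{k+2} = 2(k - n) a_k = 2(k - 2) a_k. The right side vanishes at k = 2, so the series with the parity of 2 terminates at degree 2.
Standard normalization: leading coefficient of H_n is 2^n, so a_2 = 2^2 = 4. Work downward with a_k = (k+1)(k+2) a_{k+2} / (2(k - n)):
  a_0 = (1)(2)(4) / (2(0 - 2)) = 8/(-4) = -2
Hence H_2(x) = 4 x^2 - 2.

H_2(x); series = 4 x^2 - 2


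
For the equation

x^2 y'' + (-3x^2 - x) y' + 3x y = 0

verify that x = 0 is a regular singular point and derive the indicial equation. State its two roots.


Divide by x^2 to reach normal form y'' + P_1(x) y' + P_2(x) y = 0 with P_1(x) = -3 - 1/x and P_2(x) = 3/x.
x = 0 is a singular point because the y'-coefficient -3 - 1/x has a pole at x = 0 and the y-coefficient 3/x has a pole at x = 0.
It is a regular singular point because x P_1(x) = p(x) = -3x - 1 and x^2 P_2(x) = q(x) = 3x are polynomials, hence analytic at x = 0.
p(0) = -1,  q(0) = 0.
Indicial equation: r(r-1) + p(0) r + q(0) = 0, i.e. r^2 + (p(0) - 1) r + q(0) = 0, i.e. r^2 - 2 r = 0.
Discriminant: (-2)^2 - 4(0) = 4, so r = (2 ± 2)/2.
Solving: r_1 = 2, r_2 = 0.

indicial: r^2 - 2 r = 0; roots r_1 = 2, r_2 = 0


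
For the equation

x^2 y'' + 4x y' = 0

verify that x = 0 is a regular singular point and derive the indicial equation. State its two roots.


Divide by x^2 to reach normal form y'' + P_1(x) y' + P_2(x) y = 0 with P_1(x) = 4/x and P_2(x) = 0.
x = 0 is a singular point because the y'-coefficient 4/x has a pole at x = 0.
It is a regular singular point because x P_1(x) = p(x) = 4 and x^2 P_2(x) = q(x) = 0 are polynomials, hence analytic at x = 0.
p(0) = 4,  q(0) = 0.
Indicial equation: r(r-1) + p(0) r + q(0) = 0, i.e. r^2 + (p(0) - 1) r + q(0) = 0, i.e. r^2 + 3 r = 0.
Discriminant: (3)^2 - 4(0) = 9, so r = (-3 ± 3)/2.
Solving: r_1 = 0, r_2 = -3.

indicial: r^2 + 3 r = 0; roots r_1 = 0, r_2 = -3


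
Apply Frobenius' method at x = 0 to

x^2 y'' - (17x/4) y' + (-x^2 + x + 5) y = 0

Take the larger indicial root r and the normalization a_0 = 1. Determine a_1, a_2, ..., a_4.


Write in Frobenius form y'' + (p(x)/x) y' + (q(x)/x^2) y = 0:
  p(x) = -17/4,  q(x) = -x^2 + x + 5.
Indicial equation: r(r-1) + (-17/4) r + (5) = 0 -> roots r_1 = 4, r_2 = 5/4.
Take r = r_1 = 4. Let y(x) = x^r sum_{n>=0} a_n x^n with a_0 = 1.
Substitute y = x^r sum a_n x^n and match x^{r+n}. The recurrence is
  D(n) a_n + 1 a_{n-1} - 1 a_{n-2} = 0,  where D(n) = (r+n)(r+n-1) + (-17/4)(r+n) + (5).
  a_n = [-1 a_{n-1} + 1 a_{n-2}] / D(n).
Since the indicial polynomial factors as (r - r_1)(r - r_2), D(n) = (r_1 + n - r_1)(r_1 + n - r_2) = n(n + 11/4).
Evaluating step by step (a_0 = 1):
  n = 1: D(1) = 1(1 + 11/4) = 15/4; numerator = -1(1) = -1; a_1 = (-1)/(15/4) = -4/15
  n = 2: D(2) = 2(2 + 11/4) = 19/2; numerator = -1(-4/15) + 1(1) = 19/15; a_2 = (19/15)/(19/2) = 2/15
  n = 3: D(3) = 3(3 + 11/4) = 69/4; numerator = -1(2/15) + 1(-4/15) = -2/5; a_3 = (-2/5)/(69/4) = -8/345
  n = 4: D(4) = 4(4 + 11/4) = 27; numerator = -1(-8/345) + 1(2/15) = 18/115; a_4 = (18/115)/(27) = 2/345

r = 4; a_0 = 1; a_1 = -4/15; a_2 = 2/15; a_3 = -8/345; a_4 = 2/345
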